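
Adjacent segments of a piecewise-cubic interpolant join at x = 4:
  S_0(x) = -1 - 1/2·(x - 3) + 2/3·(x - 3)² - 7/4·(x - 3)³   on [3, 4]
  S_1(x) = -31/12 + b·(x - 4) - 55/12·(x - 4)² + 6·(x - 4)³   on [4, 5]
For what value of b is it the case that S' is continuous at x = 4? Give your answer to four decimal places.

S_0'(x) = -1/2 + 4/3·(x - 3) - 21/4·(x - 3)², so S_0'(4) = -53/12. On the right, S_1'(4) = b, so b = -53/12.

-4.4167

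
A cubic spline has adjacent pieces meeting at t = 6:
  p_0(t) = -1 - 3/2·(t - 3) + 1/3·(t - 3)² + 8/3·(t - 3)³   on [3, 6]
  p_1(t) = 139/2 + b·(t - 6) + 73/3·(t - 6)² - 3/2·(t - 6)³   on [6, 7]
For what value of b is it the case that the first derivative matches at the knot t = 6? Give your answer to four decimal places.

72.5000

p_0'(t) = -3/2 + 2/3·(t - 3) + 8·(t - 3)², so p_0'(6) = 145/2. On the right, p_1'(6) = b, so b = 145/2.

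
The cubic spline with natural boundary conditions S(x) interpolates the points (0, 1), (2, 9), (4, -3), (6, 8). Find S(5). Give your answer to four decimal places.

-0.3000

Write σ_i for S''(x_i). With h_i = 2, 2, 2 and divided differences Δ_i = 4, -6, 11/2, the continuity of S' gives the tridiagonal system
  2·σ_0 + 8·σ_1 + 2·σ_2 = 6(Δ_1 - Δ_0) = -60
  2·σ_1 + 8·σ_2 + 2·σ_3 = 6(Δ_2 - Δ_1) = 69
Natural end conditions: σ_0 = σ_3 = 0.
Forward elimination and back-substitution give σ_0 = 0, σ_1 = -103/10, σ_2 = 56/5, σ_3 = 0.
On [4, 6], S(x) = -3 - 59/30·(x - 4) + 28/5·(x - 4)² - 14/15·(x - 4)³.
With (x - 4) = 1: S(5) = -3/10.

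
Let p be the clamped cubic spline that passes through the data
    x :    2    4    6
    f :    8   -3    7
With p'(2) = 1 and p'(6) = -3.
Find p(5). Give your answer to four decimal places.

2.7813

Put σ_i = p'' at the i-th knot. Here h = (2, 2) and Δ = (-11/2, 5), so the interior equations h_(i-1)·σ_(i-1) + 2(h_(i-1)+h_i)·σ_i + h_i·σ_(i+1) = 6(Δ_i − Δ_(i-1)) read
  2·σ_0 + 8·σ_1 + 2·σ_2 = 6(Δ_1 - Δ_0) = 63
Clamped end conditions give two more equations: 2h_0·σ_0 + h_0·σ_1 = 6(Δ_0 - p'(2)) = -39 and h_1·σ_1 + 2h_1·σ_2 = 6(p'(6) - Δ_1) = -48.
Forward elimination and back-substitution give σ_0 = -149/8, σ_1 = 71/4, σ_2 = -167/8.
On [4, 6], p(x) = -3 + 1/8·(x - 4) + 71/8·(x - 4)² - 103/32·(x - 4)³.
With (x - 4) = 1: p(5) = 89/32.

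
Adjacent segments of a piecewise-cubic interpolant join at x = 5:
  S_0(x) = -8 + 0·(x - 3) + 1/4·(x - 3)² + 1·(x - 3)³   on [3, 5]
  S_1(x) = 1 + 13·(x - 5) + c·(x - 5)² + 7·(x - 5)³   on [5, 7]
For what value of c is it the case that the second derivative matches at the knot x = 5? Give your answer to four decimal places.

S_0''(x) = 1/2 + 6·(x - 3), so S_0''(5) = 25/2. On the right, S_1''(5) = 2c, so c = 25/4.

6.2500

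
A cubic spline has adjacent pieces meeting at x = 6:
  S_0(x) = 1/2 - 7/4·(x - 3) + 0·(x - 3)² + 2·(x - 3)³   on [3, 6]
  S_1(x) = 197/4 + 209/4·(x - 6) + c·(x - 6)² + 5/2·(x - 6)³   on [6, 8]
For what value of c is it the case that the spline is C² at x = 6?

18

S_0''(x) = 0 + 12·(x - 3), so S_0''(6) = 36. On the right, S_1''(6) = 2c, so c = 18.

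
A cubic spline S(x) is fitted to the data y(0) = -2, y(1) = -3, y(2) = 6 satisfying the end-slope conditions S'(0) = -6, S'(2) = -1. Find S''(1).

25

Write σ_i for S''(x_i). With h_i = 1, 1 and divided differences Δ_i = -1, 9, the continuity of S' gives the tridiagonal system
  1·σ_0 + 4·σ_1 + 1·σ_2 = 6(Δ_1 - Δ_0) = 60
Clamped end conditions give two more equations: 2h_0·σ_0 + h_0·σ_1 = 6(Δ_0 - S'(0)) = 30 and h_1·σ_1 + 2h_1·σ_2 = 6(S'(2) - Δ_1) = -60.
Solving: σ_0 = 5/2, σ_1 = 25, σ_2 = -85/2.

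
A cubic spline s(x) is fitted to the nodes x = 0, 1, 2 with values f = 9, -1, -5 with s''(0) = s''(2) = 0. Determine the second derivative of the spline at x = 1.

9

Let σ_i = s''(x_i). Step sizes h_i = 1, 1; slopes of the chords Δ_i = (y_(i+1) - y_i)/h_i = -10, -4.
  1·σ_0 + 4·σ_1 + 1·σ_2 = 6(Δ_1 - Δ_0) = 36
Natural end conditions: σ_0 = σ_2 = 0.
Solving: σ_0 = 0, σ_1 = 9, σ_2 = 0.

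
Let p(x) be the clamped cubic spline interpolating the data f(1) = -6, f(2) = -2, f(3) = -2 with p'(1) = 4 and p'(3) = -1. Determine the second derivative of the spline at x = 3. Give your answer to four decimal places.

0.5000

Write M_i for p''(x_i). With h_i = 1, 1 and divided differences Δ_i = 4, 0, the continuity of p' gives the tridiagonal system
  1·M_0 + 4·M_1 + 1·M_2 = 6(Δ_1 - Δ_0) = -24
Clamped end conditions give two more equations: 2h_0·M_0 + h_0·M_1 = 6(Δ_0 - p'(1)) = 0 and h_1·M_1 + 2h_1·M_2 = 6(p'(3) - Δ_1) = -6.
Solving the tridiagonal system: M_0 = 7/2, M_1 = -7, M_2 = 1/2.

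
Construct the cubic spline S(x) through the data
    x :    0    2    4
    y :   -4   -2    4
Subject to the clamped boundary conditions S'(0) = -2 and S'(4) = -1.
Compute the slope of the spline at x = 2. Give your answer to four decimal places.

3.7500

With M_i denoting the second derivative at x_i, h_i = 2, 2, and Δ_i = (y_(i+1) − y_i)/h_i = 1, 3:
  2·M_0 + 8·M_1 + 2·M_2 = 6(Δ_1 - Δ_0) = 12
Clamped end conditions give two more equations: 2h_0·M_0 + h_0·M_1 = 6(Δ_0 - S'(0)) = 18 and h_1·M_1 + 2h_1·M_2 = 6(S'(4) - Δ_1) = -24.
Forward elimination and back-substitution give M_0 = 13/4, M_1 = 5/2, M_2 = -29/4.
On [2, 4], S'(x) = b_1 + 2c_1·(x - 2) + 3d_1·(x - 2)² with b_1 = Δ_1 - h_1(2M_1 + M_2)/6 = 15/4, c_1 = M_1/2 = 5/4, d_1 = (M_2 - M_1)/(6h_1) = -13/16. So S'(2) = 15/4.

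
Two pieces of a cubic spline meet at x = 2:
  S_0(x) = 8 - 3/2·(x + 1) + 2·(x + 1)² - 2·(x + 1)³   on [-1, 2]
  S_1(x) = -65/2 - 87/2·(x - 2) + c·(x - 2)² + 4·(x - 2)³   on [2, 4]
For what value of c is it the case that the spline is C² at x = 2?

-16

S_0''(x) = 4 - 12·(x + 1), so S_0''(2) = -32. On the right, S_1''(2) = 2c, so c = -16.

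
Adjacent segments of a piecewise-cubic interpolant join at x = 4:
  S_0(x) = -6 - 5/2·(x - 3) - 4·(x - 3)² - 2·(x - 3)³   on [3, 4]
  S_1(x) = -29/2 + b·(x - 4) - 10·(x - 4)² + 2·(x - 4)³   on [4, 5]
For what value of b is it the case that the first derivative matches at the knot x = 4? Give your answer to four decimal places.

-16.5000

S_0'(x) = -5/2 - 8·(x - 3) - 6·(x - 3)², so S_0'(4) = -33/2. On the right, S_1'(4) = b, so b = -33/2.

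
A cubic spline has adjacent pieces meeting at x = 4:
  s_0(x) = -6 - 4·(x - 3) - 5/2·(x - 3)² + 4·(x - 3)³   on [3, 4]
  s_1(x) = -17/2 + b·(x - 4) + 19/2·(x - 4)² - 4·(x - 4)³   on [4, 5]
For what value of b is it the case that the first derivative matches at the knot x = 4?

s_0'(x) = -4 - 5·(x - 3) + 12·(x - 3)², so s_0'(4) = 3. On the right, s_1'(4) = b, so b = 3.

3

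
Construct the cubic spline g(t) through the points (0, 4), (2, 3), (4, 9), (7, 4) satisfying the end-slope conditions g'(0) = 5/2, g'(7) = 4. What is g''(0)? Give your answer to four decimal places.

-7.6081

Write σ_i for g''(x_i). With h_i = 2, 2, 3 and divided differences Δ_i = -1/2, 3, -5/3, the continuity of g' gives the tridiagonal system
  2·σ_0 + 8·σ_1 + 2·σ_2 = 6(Δ_1 - Δ_0) = 21
  2·σ_1 + 10·σ_2 + 3·σ_3 = 6(Δ_2 - Δ_1) = -28
Clamped end conditions give two more equations: 2h_0·σ_0 + h_0·σ_1 = 6(Δ_0 - g'(0)) = -18 and h_2·σ_2 + 2h_2·σ_3 = 6(g'(7) - Δ_2) = 34.
Solving the tridiagonal system: σ_0 = -563/74, σ_1 = 230/37, σ_2 = -250/37, σ_3 = 1004/111.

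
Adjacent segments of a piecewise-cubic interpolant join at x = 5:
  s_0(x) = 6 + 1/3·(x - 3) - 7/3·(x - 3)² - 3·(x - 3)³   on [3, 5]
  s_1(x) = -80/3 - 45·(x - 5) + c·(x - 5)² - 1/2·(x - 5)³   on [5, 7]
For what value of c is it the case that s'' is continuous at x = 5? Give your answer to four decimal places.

s_0''(x) = -14/3 - 18·(x - 3), so s_0''(5) = -122/3. On the right, s_1''(5) = 2c, so c = -61/3.

-20.3333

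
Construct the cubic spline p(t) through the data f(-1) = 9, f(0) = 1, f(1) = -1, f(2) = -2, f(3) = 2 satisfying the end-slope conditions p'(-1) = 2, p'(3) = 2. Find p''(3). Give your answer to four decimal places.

-12.1071

Write M_i for p''(x_i). With h_i = 1, 1, 1, 1 and divided differences Δ_i = -8, -2, -1, 4, the continuity of p' gives the tridiagonal system
  1·M_0 + 4·M_1 + 1·M_2 = 6(Δ_1 - Δ_0) = 36
  1·M_1 + 4·M_2 + 1·M_3 = 6(Δ_2 - Δ_1) = 6
  1·M_2 + 4·M_3 + 1·M_4 = 6(Δ_3 - Δ_2) = 30
Clamped end conditions give two more equations: 2h_0·M_0 + h_0·M_1 = 6(Δ_0 - p'(-1)) = -60 and h_3·M_3 + 2h_3·M_4 = 6(p'(3) - Δ_3) = -12.
Hence M_0 = -1131/28, M_1 = 291/14, M_2 = -27/4, M_3 = 171/14, M_4 = -339/28.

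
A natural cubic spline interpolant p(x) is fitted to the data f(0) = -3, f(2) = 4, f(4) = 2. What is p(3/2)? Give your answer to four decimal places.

2.9883

Write M_i for p''(x_i). With h_i = 2, 2 and divided differences Δ_i = 7/2, -1, the continuity of p' gives the tridiagonal system
  2·M_0 + 8·M_1 + 2·M_2 = 6(Δ_1 - Δ_0) = -27
Natural end conditions: M_0 = M_2 = 0.
Solving: M_0 = 0, M_1 = -27/8, M_2 = 0.
On [0, 2], p(x) = -3 + 37/8·x + 0·x² - 9/32·x³.
With x = 3/2: p(3/2) = 765/256.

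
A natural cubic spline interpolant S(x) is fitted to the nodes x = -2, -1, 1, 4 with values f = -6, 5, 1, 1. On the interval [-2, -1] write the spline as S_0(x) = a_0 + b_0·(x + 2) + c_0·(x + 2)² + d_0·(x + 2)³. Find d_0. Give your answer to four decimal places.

-2.3929

Write m_i for S''(x_i). With h_i = 1, 2, 3 and divided differences Δ_i = 11, -2, 0, the continuity of S' gives the tridiagonal system
  1·m_0 + 6·m_1 + 2·m_2 = 6(Δ_1 - Δ_0) = -78
  2·m_1 + 10·m_2 + 3·m_3 = 6(Δ_2 - Δ_1) = 12
Natural end conditions: m_0 = m_3 = 0.
Hence m_0 = 0, m_1 = -201/14, m_2 = 57/14, m_3 = 0.
On [-2, -1], with S_0(x) = a_0 + b_0·(x + 2) + c_0·(x + 2)² + d_0·(x + 2)³: c_0 = m_0/2 = 0, d_0 = (m_1 - m_0)/(6h_0) = -67/28, b_0 = Δ_0 - h_0(2m_0 + m_1)/6 = 375/28.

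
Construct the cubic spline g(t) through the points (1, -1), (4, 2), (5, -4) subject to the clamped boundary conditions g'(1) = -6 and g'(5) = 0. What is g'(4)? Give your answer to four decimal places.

Let M_i = g''(x_i). Step sizes h_i = 3, 1; slopes of the chords Δ_i = (y_(i+1) - y_i)/h_i = 1, -6.
  3·M_0 + 8·M_1 + 1·M_2 = 6(Δ_1 - Δ_0) = -42
Clamped end conditions give two more equations: 2h_0·M_0 + h_0·M_1 = 6(Δ_0 - g'(1)) = 42 and h_1·M_1 + 2h_1·M_2 = 6(g'(5) - Δ_1) = 36.
Solving: M_0 = 55/4, M_1 = -27/2, M_2 = 99/4.
On [4, 5], g'(t) = b_1 + 2c_1·(t - 4) + 3d_1·(t - 4)² with b_1 = Δ_1 - h_1(2M_1 + M_2)/6 = -45/8, c_1 = M_1/2 = -27/4, d_1 = (M_2 - M_1)/(6h_1) = 51/8. So g'(4) = -45/8.

-5.6250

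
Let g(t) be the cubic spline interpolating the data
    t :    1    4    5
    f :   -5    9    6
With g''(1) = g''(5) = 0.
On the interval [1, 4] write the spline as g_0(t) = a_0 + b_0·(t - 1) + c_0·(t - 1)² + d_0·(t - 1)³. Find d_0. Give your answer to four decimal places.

-0.3194

Let M_i = g''(x_i). Step sizes h_i = 3, 1; slopes of the chords Δ_i = (y_(i+1) - y_i)/h_i = 14/3, -3.
  3·M_0 + 8·M_1 + 1·M_2 = 6(Δ_1 - Δ_0) = -46
Natural end conditions: M_0 = M_2 = 0.
Hence M_0 = 0, M_1 = -23/4, M_2 = 0.
On [1, 4], with g_0(t) = a_0 + b_0·(t - 1) + c_0·(t - 1)² + d_0·(t - 1)³: c_0 = M_0/2 = 0, d_0 = (M_1 - M_0)/(6h_0) = -23/72, b_0 = Δ_0 - h_0(2M_0 + M_1)/6 = 181/24.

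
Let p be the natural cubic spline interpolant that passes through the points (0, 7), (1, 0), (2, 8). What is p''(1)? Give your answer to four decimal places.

22.5000

With σ_i denoting the second derivative at x_i, h_i = 1, 1, and Δ_i = (y_(i+1) − y_i)/h_i = -7, 8:
  1·σ_0 + 4·σ_1 + 1·σ_2 = 6(Δ_1 - Δ_0) = 90
Natural end conditions: σ_0 = σ_2 = 0.
Solving: σ_0 = 0, σ_1 = 45/2, σ_2 = 0.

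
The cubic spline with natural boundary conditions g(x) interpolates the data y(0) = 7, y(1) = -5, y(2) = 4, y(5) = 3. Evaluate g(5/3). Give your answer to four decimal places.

With M_i denoting the second derivative at x_i, h_i = 1, 1, 3, and Δ_i = (y_(i+1) − y_i)/h_i = -12, 9, -1/3:
  1·M_0 + 4·M_1 + 1·M_2 = 6(Δ_1 - Δ_0) = 126
  1·M_1 + 8·M_2 + 3·M_3 = 6(Δ_2 - Δ_1) = -56
Natural end conditions: M_0 = M_3 = 0.
Solving the tridiagonal system: M_0 = 0, M_1 = 1064/31, M_2 = -350/31, M_3 = 0.
On [1, 2], g(x) = -5 - 52/93·(x - 1) + 532/31·(x - 1)² - 707/93·(x - 1)³.
With (x - 1) = 2/3: g(5/3) = 5/2511.

0.0020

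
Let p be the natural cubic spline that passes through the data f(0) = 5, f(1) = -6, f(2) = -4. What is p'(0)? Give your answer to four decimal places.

-14.2500

Write m_i for p''(x_i). With h_i = 1, 1 and divided differences Δ_i = -11, 2, the continuity of p' gives the tridiagonal system
  1·m_0 + 4·m_1 + 1·m_2 = 6(Δ_1 - Δ_0) = 78
Natural end conditions: m_0 = m_2 = 0.
Hence m_0 = 0, m_1 = 39/2, m_2 = 0.
On [0, 1], p'(x) = b_0 + 2c_0·x + 3d_0·x² with b_0 = Δ_0 - h_0(2m_0 + m_1)/6 = -57/4, c_0 = m_0/2 = 0, d_0 = (m_1 - m_0)/(6h_0) = 13/4. So p'(0) = -57/4.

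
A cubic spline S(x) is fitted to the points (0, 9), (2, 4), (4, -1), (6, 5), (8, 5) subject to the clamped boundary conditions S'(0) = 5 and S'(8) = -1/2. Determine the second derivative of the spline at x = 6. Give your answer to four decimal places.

-3.6607

Write M_i for S''(x_i). With h_i = 2, 2, 2, 2 and divided differences Δ_i = -5/2, -5/2, 3, 0, the continuity of S' gives the tridiagonal system
  2·M_0 + 8·M_1 + 2·M_2 = 6(Δ_1 - Δ_0) = 0
  2·M_1 + 8·M_2 + 2·M_3 = 6(Δ_2 - Δ_1) = 33
  2·M_2 + 8·M_3 + 2·M_4 = 6(Δ_3 - Δ_2) = -18
Clamped end conditions give two more equations: 2h_0·M_0 + h_0·M_1 = 6(Δ_0 - S'(0)) = -45 and h_3·M_3 + 2h_3·M_4 = 6(S'(8) - Δ_3) = -3.
Solving: M_0 = -1367/112, M_1 = 107/56, M_2 = 73/16, M_3 = -205/56, M_4 = 121/112.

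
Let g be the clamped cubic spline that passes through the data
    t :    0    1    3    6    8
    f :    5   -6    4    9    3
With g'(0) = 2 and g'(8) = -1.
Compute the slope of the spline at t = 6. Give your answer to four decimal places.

-3.2747

With M_i denoting the second derivative at x_i, h_i = 1, 2, 3, 2, and Δ_i = (y_(i+1) − y_i)/h_i = -11, 5, 5/3, -3:
  1·M_0 + 6·M_1 + 2·M_2 = 6(Δ_1 - Δ_0) = 96
  2·M_1 + 10·M_2 + 3·M_3 = 6(Δ_2 - Δ_1) = -20
  3·M_2 + 10·M_3 + 2·M_4 = 6(Δ_3 - Δ_2) = -28
Clamped end conditions give two more equations: 2h_0·M_0 + h_0·M_1 = 6(Δ_0 - g'(0)) = -78 and h_3·M_3 + 2h_3·M_4 = 6(g'(8) - Δ_3) = 12.
Solving: M_0 = -14344/273, M_1 = 7394/273, M_2 = -1906/273, M_3 = -132/91, M_4 = 339/91.
On [6, 8], g'(t) = b_3 + 2c_3·(t - 6) + 3d_3·(t - 6)² with b_3 = Δ_3 - h_3(2M_3 + M_4)/6 = -298/91, c_3 = M_3/2 = -66/91, d_3 = (M_4 - M_3)/(6h_3) = 157/364. So g'(6) = -298/91.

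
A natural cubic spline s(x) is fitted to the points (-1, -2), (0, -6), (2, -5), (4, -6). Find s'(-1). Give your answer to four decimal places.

-4.8636

Put M_i = s'' at the i-th knot. Here h = (1, 2, 2) and Δ = (-4, 1/2, -1/2), so the interior equations h_(i-1)·M_(i-1) + 2(h_(i-1)+h_i)·M_i + h_i·M_(i+1) = 6(Δ_i − Δ_(i-1)) read
  1·M_0 + 6·M_1 + 2·M_2 = 6(Δ_1 - Δ_0) = 27
  2·M_1 + 8·M_2 + 2·M_3 = 6(Δ_2 - Δ_1) = -6
Natural end conditions: M_0 = M_3 = 0.
Hence M_0 = 0, M_1 = 57/11, M_2 = -45/22, M_3 = 0.
On [-1, 0], s'(x) = b_0 + 2c_0·(x + 1) + 3d_0·(x + 1)² with b_0 = Δ_0 - h_0(2M_0 + M_1)/6 = -107/22, c_0 = M_0/2 = 0, d_0 = (M_1 - M_0)/(6h_0) = 19/22. So s'(-1) = -107/22.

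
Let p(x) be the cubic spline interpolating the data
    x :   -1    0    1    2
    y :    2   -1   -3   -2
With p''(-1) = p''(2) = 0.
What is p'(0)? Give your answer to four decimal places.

With M_i denoting the second derivative at x_i, h_i = 1, 1, 1, and Δ_i = (y_(i+1) − y_i)/h_i = -3, -2, 1:
  1·M_0 + 4·M_1 + 1·M_2 = 6(Δ_1 - Δ_0) = 6
  1·M_1 + 4·M_2 + 1·M_3 = 6(Δ_2 - Δ_1) = 18
Natural end conditions: M_0 = M_3 = 0.
Forward elimination and back-substitution give M_0 = 0, M_1 = 2/5, M_2 = 22/5, M_3 = 0.
On [0, 1], p'(x) = b_1 + 2c_1·x + 3d_1·x² with b_1 = Δ_1 - h_1(2M_1 + M_2)/6 = -43/15, c_1 = M_1/2 = 1/5, d_1 = (M_2 - M_1)/(6h_1) = 2/3. So p'(0) = -43/15.

-2.8667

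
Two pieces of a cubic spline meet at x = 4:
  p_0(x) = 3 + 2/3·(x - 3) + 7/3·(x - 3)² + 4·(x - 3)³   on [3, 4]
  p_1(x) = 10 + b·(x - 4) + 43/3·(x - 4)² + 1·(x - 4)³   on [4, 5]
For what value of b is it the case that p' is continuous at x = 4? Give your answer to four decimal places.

17.3333

p_0'(x) = 2/3 + 14/3·(x - 3) + 12·(x - 3)², so p_0'(4) = 52/3. On the right, p_1'(4) = b, so b = 52/3.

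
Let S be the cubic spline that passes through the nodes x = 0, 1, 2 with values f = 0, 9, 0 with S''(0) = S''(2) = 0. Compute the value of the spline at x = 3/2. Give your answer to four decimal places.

6.1875

Let M_i = S''(x_i). Step sizes h_i = 1, 1; slopes of the chords Δ_i = (y_(i+1) - y_i)/h_i = 9, -9.
  1·M_0 + 4·M_1 + 1·M_2 = 6(Δ_1 - Δ_0) = -108
Natural end conditions: M_0 = M_2 = 0.
Solving: M_0 = 0, M_1 = -27, M_2 = 0.
On [1, 2], S(x) = 9 + 0·(x - 1) - 27/2·(x - 1)² + 9/2·(x - 1)³.
With (x - 1) = 1/2: S(3/2) = 99/16.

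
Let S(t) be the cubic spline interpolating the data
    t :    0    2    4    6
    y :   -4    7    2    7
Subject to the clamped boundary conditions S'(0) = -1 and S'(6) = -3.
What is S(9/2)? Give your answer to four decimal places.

3.1000

Let m_i = S''(x_i). Step sizes h_i = 2, 2, 2; slopes of the chords Δ_i = (y_(i+1) - y_i)/h_i = 11/2, -5/2, 5/2.
  2·m_0 + 8·m_1 + 2·m_2 = 6(Δ_1 - Δ_0) = -48
  2·m_1 + 8·m_2 + 2·m_3 = 6(Δ_2 - Δ_1) = 30
Clamped end conditions give two more equations: 2h_0·m_0 + h_0·m_1 = 6(Δ_0 - S'(0)) = 39 and h_2·m_2 + 2h_2·m_3 = 6(S'(6) - Δ_2) = -33.
Solving the tridiagonal system: m_0 = 481/30, m_1 = -377/30, m_2 = 307/30, m_3 = -401/30.
On [4, 6], S(t) = 2 + 2/15·(t - 4) + 307/60·(t - 4)² - 59/30·(t - 4)³.
With (t - 4) = 1/2: S(9/2) = 31/10.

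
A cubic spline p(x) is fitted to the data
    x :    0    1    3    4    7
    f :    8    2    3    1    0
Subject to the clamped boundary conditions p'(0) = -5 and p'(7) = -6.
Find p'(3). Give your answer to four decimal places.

Put m_i = p'' at the i-th knot. Here h = (1, 2, 1, 3) and Δ = (-6, 1/2, -2, -1/3), so the interior equations h_(i-1)·m_(i-1) + 2(h_(i-1)+h_i)·m_i + h_i·m_(i+1) = 6(Δ_i − Δ_(i-1)) read
  1·m_0 + 6·m_1 + 2·m_2 = 6(Δ_1 - Δ_0) = 39
  2·m_1 + 6·m_2 + 1·m_3 = 6(Δ_2 - Δ_1) = -15
  1·m_2 + 8·m_3 + 3·m_4 = 6(Δ_3 - Δ_2) = 10
Clamped end conditions give two more equations: 2h_0·m_0 + h_0·m_1 = 6(Δ_0 - p'(0)) = -6 and h_3·m_3 + 2h_3·m_4 = 6(p'(7) - Δ_3) = -34.
Hence m_0 = -981/122, m_1 = 615/61, m_2 = -1641/244, m_3 = 633/122, m_4 = -6047/732.
On [3, 4], p'(x) = b_2 + 2c_2·(x - 3) + 3d_2·(x - 3)² with b_2 = Δ_2 - h_2(2m_2 + m_3)/6 = -38/61, c_2 = m_2/2 = -1641/488, d_2 = (m_3 - m_2)/(6h_2) = 969/488. So p'(3) = -38/61.

-0.6230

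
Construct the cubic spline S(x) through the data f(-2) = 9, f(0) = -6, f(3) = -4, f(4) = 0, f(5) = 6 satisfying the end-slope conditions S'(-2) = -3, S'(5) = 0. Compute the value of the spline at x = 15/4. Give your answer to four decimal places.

Write M_i for S''(x_i). With h_i = 2, 3, 1, 1 and divided differences Δ_i = -15/2, 2/3, 4, 6, the continuity of S' gives the tridiagonal system
  2·M_0 + 10·M_1 + 3·M_2 = 6(Δ_1 - Δ_0) = 49
  3·M_1 + 8·M_2 + 1·M_3 = 6(Δ_2 - Δ_1) = 20
  1·M_2 + 4·M_3 + 1·M_4 = 6(Δ_3 - Δ_2) = 12
Clamped end conditions give two more equations: 2h_0·M_0 + h_0·M_1 = 6(Δ_0 - S'(-2)) = -27 and h_3·M_3 + 2h_3·M_4 = 6(S'(5) - Δ_3) = -36.
Solving: M_0 = -5897/564, M_1 = 1045/141, M_2 = -395/282, M_3 = 1265/141, M_4 = -6341/282.
On [3, 4], S(x) = -4 + 419/141·(x - 3) - 395/564·(x - 3)² + 325/188·(x - 3)³.
With (x - 3) = 3/4: S(15/4) = -17277/12032.

-1.4359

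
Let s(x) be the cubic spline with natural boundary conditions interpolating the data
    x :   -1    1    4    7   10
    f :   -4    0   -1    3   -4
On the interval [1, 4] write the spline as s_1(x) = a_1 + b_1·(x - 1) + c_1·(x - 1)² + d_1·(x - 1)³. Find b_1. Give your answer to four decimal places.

Let M_i = s''(x_i). Step sizes h_i = 2, 3, 3, 3; slopes of the chords Δ_i = (y_(i+1) - y_i)/h_i = 2, -1/3, 4/3, -7/3.
  2·M_0 + 10·M_1 + 3·M_2 = 6(Δ_1 - Δ_0) = -14
  3·M_1 + 12·M_2 + 3·M_3 = 6(Δ_2 - Δ_1) = 10
  3·M_2 + 12·M_3 + 3·M_4 = 6(Δ_3 - Δ_2) = -22
Natural end conditions: M_0 = M_4 = 0.
Solving the tridiagonal system: M_0 = 0, M_1 = -136/69, M_2 = 394/207, M_3 = -478/207, M_4 = 0.
On [1, 4], with s_1(x) = a_1 + b_1·(x - 1) + c_1·(x - 1)² + d_1·(x - 1)³: c_1 = M_1/2 = -68/69, d_1 = (M_2 - M_1)/(6h_1) = 401/1863, b_1 = Δ_1 - h_1(2M_1 + M_2)/6 = 142/207.

0.6860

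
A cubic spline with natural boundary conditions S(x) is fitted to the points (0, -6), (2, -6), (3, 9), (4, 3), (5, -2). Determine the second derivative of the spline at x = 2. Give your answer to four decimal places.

21.6279

With σ_i denoting the second derivative at x_i, h_i = 2, 1, 1, 1, and Δ_i = (y_(i+1) − y_i)/h_i = 0, 15, -6, -5:
  2·σ_0 + 6·σ_1 + 1·σ_2 = 6(Δ_1 - Δ_0) = 90
  1·σ_1 + 4·σ_2 + 1·σ_3 = 6(Δ_2 - Δ_1) = -126
  1·σ_2 + 4·σ_3 + 1·σ_4 = 6(Δ_3 - Δ_2) = 6
Natural end conditions: σ_0 = σ_4 = 0.
Forward elimination and back-substitution give σ_0 = 0, σ_1 = 930/43, σ_2 = -1710/43, σ_3 = 492/43, σ_4 = 0.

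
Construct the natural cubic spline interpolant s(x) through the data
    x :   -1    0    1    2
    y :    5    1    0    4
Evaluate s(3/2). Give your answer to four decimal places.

1.5750

Write m_i for s''(x_i). With h_i = 1, 1, 1 and divided differences Δ_i = -4, -1, 4, the continuity of s' gives the tridiagonal system
  1·m_0 + 4·m_1 + 1·m_2 = 6(Δ_1 - Δ_0) = 18
  1·m_1 + 4·m_2 + 1·m_3 = 6(Δ_2 - Δ_1) = 30
Natural end conditions: m_0 = m_3 = 0.
Solving: m_0 = 0, m_1 = 14/5, m_2 = 34/5, m_3 = 0.
On [1, 2], s(x) = 0 + 26/15·(x - 1) + 17/5·(x - 1)² - 17/15·(x - 1)³.
With (x - 1) = 1/2: s(3/2) = 63/40.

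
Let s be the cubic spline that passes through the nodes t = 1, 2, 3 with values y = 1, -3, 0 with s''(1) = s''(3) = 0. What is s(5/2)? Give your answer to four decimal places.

Write σ_i for s''(x_i). With h_i = 1, 1 and divided differences Δ_i = -4, 3, the continuity of s' gives the tridiagonal system
  1·σ_0 + 4·σ_1 + 1·σ_2 = 6(Δ_1 - Δ_0) = 42
Natural end conditions: σ_0 = σ_2 = 0.
Solving the tridiagonal system: σ_0 = 0, σ_1 = 21/2, σ_2 = 0.
On [2, 3], s(t) = -3 - 1/2·(t - 2) + 21/4·(t - 2)² - 7/4·(t - 2)³.
With (t - 2) = 1/2: s(5/2) = -69/32.

-2.1563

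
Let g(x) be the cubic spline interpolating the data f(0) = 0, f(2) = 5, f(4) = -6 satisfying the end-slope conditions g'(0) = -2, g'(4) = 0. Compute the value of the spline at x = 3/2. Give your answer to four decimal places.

Let M_i = g''(x_i). Step sizes h_i = 2, 2; slopes of the chords Δ_i = (y_(i+1) - y_i)/h_i = 5/2, -11/2.
  2·M_0 + 8·M_1 + 2·M_2 = 6(Δ_1 - Δ_0) = -48
Clamped end conditions give two more equations: 2h_0·M_0 + h_0·M_1 = 6(Δ_0 - g'(0)) = 27 and h_1·M_1 + 2h_1·M_2 = 6(g'(4) - Δ_1) = 33.
Solving the tridiagonal system: M_0 = 53/4, M_1 = -13, M_2 = 59/4.
On [0, 2], g(x) = 0 - 2·x + 53/8·x² - 35/16·x³.
With x = 3/2: g(3/2) = 579/128.

4.5234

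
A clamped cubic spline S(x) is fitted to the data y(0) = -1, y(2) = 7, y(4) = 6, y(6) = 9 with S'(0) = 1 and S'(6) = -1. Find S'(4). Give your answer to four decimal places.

Let m_i = S''(x_i). Step sizes h_i = 2, 2, 2; slopes of the chords Δ_i = (y_(i+1) - y_i)/h_i = 4, -1/2, 3/2.
  2·m_0 + 8·m_1 + 2·m_2 = 6(Δ_1 - Δ_0) = -27
  2·m_1 + 8·m_2 + 2·m_3 = 6(Δ_2 - Δ_1) = 12
Clamped end conditions give two more equations: 2h_0·m_0 + h_0·m_1 = 6(Δ_0 - S'(0)) = 18 and h_2·m_2 + 2h_2·m_3 = 6(S'(6) - Δ_2) = -15.
Solving: m_0 = 116/15, m_1 = -97/15, m_2 = 139/30, m_3 = -91/15.
On [4, 6], S'(x) = b_2 + 2c_2·(x - 4) + 3d_2·(x - 4)² with b_2 = Δ_2 - h_2(2m_2 + m_3)/6 = 13/30, c_2 = m_2/2 = 139/60, d_2 = (m_3 - m_2)/(6h_2) = -107/120. So S'(4) = 13/30.

0.4333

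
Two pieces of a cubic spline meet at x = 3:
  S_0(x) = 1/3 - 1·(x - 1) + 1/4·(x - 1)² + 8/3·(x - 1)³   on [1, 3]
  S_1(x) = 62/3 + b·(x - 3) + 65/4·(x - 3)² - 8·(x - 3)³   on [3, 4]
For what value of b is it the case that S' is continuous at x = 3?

S_0'(x) = -1 + 1/2·(x - 1) + 8·(x - 1)², so S_0'(3) = 32. On the right, S_1'(3) = b, so b = 32.

32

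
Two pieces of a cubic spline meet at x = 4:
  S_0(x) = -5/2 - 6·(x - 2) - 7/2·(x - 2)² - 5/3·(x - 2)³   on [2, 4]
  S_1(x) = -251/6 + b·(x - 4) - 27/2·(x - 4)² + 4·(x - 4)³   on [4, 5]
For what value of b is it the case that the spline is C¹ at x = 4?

S_0'(x) = -6 - 7·(x - 2) - 5·(x - 2)², so S_0'(4) = -40. On the right, S_1'(4) = b, so b = -40.

-40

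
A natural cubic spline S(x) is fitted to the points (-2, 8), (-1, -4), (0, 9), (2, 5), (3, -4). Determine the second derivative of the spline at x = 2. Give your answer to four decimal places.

Write M_i for S''(x_i). With h_i = 1, 1, 2, 1 and divided differences Δ_i = -12, 13, -2, -9, the continuity of S' gives the tridiagonal system
  1·M_0 + 4·M_1 + 1·M_2 = 6(Δ_1 - Δ_0) = 150
  1·M_1 + 6·M_2 + 2·M_3 = 6(Δ_2 - Δ_1) = -90
  2·M_2 + 6·M_3 + 1·M_4 = 6(Δ_3 - Δ_2) = -42
Natural end conditions: M_0 = M_4 = 0.
Solving the tridiagonal system: M_0 = 0, M_1 = 2628/61, M_2 = -1362/61, M_3 = 27/61, M_4 = 0.

0.4426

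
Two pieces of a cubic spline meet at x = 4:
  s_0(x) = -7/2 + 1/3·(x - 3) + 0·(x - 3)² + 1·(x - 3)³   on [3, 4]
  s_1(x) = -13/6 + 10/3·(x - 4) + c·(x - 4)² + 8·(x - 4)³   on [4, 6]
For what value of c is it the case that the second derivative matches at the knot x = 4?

s_0''(x) = 0 + 6·(x - 3), so s_0''(4) = 6. On the right, s_1''(4) = 2c, so c = 3.

3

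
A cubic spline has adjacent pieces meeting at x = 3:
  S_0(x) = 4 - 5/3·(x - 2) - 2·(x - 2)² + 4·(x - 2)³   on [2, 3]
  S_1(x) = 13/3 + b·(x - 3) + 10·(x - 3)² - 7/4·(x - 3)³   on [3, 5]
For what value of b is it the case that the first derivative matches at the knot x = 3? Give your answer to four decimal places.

S_0'(x) = -5/3 - 4·(x - 2) + 12·(x - 2)², so S_0'(3) = 19/3. On the right, S_1'(3) = b, so b = 19/3.

6.3333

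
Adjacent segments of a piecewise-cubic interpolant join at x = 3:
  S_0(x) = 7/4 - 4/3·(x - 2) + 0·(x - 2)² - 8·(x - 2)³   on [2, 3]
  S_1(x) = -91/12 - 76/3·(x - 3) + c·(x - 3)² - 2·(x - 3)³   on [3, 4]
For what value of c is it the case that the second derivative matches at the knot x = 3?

-24

S_0''(x) = 0 - 48·(x - 2), so S_0''(3) = -48. On the right, S_1''(3) = 2c, so c = -24.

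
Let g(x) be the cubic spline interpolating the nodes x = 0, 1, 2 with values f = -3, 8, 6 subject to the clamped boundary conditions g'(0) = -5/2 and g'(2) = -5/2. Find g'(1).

Put m_i = g'' at the i-th knot. Here h = (1, 1) and Δ = (11, -2), so the interior equations h_(i-1)·m_(i-1) + 2(h_(i-1)+h_i)·m_i + h_i·m_(i+1) = 6(Δ_i − Δ_(i-1)) read
  1·m_0 + 4·m_1 + 1·m_2 = 6(Δ_1 - Δ_0) = -78
Clamped end conditions give two more equations: 2h_0·m_0 + h_0·m_1 = 6(Δ_0 - g'(0)) = 81 and h_1·m_1 + 2h_1·m_2 = 6(g'(2) - Δ_1) = -3.
Solving: m_0 = 60, m_1 = -39, m_2 = 18.
On [1, 2], g'(x) = b_1 + 2c_1·(x - 1) + 3d_1·(x - 1)² with b_1 = Δ_1 - h_1(2m_1 + m_2)/6 = 8, c_1 = m_1/2 = -39/2, d_1 = (m_2 - m_1)/(6h_1) = 19/2. So g'(1) = 8.

8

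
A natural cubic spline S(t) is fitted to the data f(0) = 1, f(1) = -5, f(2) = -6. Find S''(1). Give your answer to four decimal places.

7.5000

Write M_i for S''(x_i). With h_i = 1, 1 and divided differences Δ_i = -6, -1, the continuity of S' gives the tridiagonal system
  1·M_0 + 4·M_1 + 1·M_2 = 6(Δ_1 - Δ_0) = 30
Natural end conditions: M_0 = M_2 = 0.
Solving the tridiagonal system: M_0 = 0, M_1 = 15/2, M_2 = 0.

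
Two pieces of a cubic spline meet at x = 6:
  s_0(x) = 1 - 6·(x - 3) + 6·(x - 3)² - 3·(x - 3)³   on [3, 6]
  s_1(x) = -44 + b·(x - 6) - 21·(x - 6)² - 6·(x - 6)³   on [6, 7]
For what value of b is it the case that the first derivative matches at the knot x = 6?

-51

s_0'(x) = -6 + 12·(x - 3) - 9·(x - 3)², so s_0'(6) = -51. On the right, s_1'(6) = b, so b = -51.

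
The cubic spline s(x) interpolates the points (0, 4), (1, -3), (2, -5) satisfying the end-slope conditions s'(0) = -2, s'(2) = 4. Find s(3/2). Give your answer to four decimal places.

With M_i denoting the second derivative at x_i, h_i = 1, 1, and Δ_i = (y_(i+1) − y_i)/h_i = -7, -2:
  1·M_0 + 4·M_1 + 1·M_2 = 6(Δ_1 - Δ_0) = 30
Clamped end conditions give two more equations: 2h_0·M_0 + h_0·M_1 = 6(Δ_0 - s'(0)) = -30 and h_1·M_1 + 2h_1·M_2 = 6(s'(2) - Δ_1) = 36.
Solving the tridiagonal system: M_0 = -39/2, M_1 = 9, M_2 = 27/2.
On [1, 2], s(x) = -3 - 29/4·(x - 1) + 9/2·(x - 1)² + 3/4·(x - 1)³.
With (x - 1) = 1/2: s(3/2) = -173/32.

-5.4063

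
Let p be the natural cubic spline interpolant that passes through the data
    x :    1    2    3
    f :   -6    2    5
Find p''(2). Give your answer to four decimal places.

Let m_i = p''(x_i). Step sizes h_i = 1, 1; slopes of the chords Δ_i = (y_(i+1) - y_i)/h_i = 8, 3.
  1·m_0 + 4·m_1 + 1·m_2 = 6(Δ_1 - Δ_0) = -30
Natural end conditions: m_0 = m_2 = 0.
Solving: m_0 = 0, m_1 = -15/2, m_2 = 0.

-7.5000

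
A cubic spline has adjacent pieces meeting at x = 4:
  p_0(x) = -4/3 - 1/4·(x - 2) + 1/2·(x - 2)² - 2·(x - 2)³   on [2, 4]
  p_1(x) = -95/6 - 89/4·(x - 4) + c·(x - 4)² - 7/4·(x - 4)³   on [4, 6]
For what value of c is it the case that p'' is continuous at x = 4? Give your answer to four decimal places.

-11.5000

p_0''(x) = 1 - 12·(x - 2), so p_0''(4) = -23. On the right, p_1''(4) = 2c, so c = -23/2.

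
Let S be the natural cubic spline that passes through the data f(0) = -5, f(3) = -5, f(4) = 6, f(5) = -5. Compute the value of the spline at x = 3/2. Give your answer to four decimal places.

-12.1855

With m_i denoting the second derivative at x_i, h_i = 3, 1, 1, and Δ_i = (y_(i+1) − y_i)/h_i = 0, 11, -11:
  3·m_0 + 8·m_1 + 1·m_2 = 6(Δ_1 - Δ_0) = 66
  1·m_1 + 4·m_2 + 1·m_3 = 6(Δ_2 - Δ_1) = -132
Natural end conditions: m_0 = m_3 = 0.
Solving: m_0 = 0, m_1 = 396/31, m_2 = -1122/31, m_3 = 0.
On [0, 3], S(x) = -5 - 198/31·x + 0·x² + 22/31·x³.
With x = 3/2: S(3/2) = -1511/124.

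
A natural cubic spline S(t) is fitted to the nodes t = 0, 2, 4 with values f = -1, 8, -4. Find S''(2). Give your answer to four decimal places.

Let σ_i = S''(x_i). Step sizes h_i = 2, 2; slopes of the chords Δ_i = (y_(i+1) - y_i)/h_i = 9/2, -6.
  2·σ_0 + 8·σ_1 + 2·σ_2 = 6(Δ_1 - Δ_0) = -63
Natural end conditions: σ_0 = σ_2 = 0.
Solving: σ_0 = 0, σ_1 = -63/8, σ_2 = 0.

-7.8750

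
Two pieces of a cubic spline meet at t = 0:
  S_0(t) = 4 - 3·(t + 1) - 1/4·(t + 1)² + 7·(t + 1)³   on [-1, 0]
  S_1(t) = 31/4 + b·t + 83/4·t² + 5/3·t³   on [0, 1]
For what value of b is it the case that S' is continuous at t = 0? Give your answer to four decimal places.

17.5000

S_0'(t) = -3 - 1/2·(t + 1) + 21·(t + 1)², so S_0'(0) = 35/2. On the right, S_1'(0) = b, so b = 35/2.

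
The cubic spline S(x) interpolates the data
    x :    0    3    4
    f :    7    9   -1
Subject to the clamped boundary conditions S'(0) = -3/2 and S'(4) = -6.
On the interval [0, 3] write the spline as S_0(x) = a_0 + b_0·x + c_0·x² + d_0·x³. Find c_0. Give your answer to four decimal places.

Write σ_i for S''(x_i). With h_i = 3, 1 and divided differences Δ_i = 2/3, -10, the continuity of S' gives the tridiagonal system
  3·σ_0 + 8·σ_1 + 1·σ_2 = 6(Δ_1 - Δ_0) = -64
Clamped end conditions give two more equations: 2h_0·σ_0 + h_0·σ_1 = 6(Δ_0 - S'(0)) = 13 and h_1·σ_1 + 2h_1·σ_2 = 6(S'(4) - Δ_1) = 24.
Forward elimination and back-substitution give σ_0 = 217/24, σ_1 = -55/4, σ_2 = 151/8.
On [0, 3], with S_0(x) = a_0 + b_0·x + c_0·x² + d_0·x³: c_0 = σ_0/2 = 217/48, d_0 = (σ_1 - σ_0)/(6h_0) = -547/432, b_0 = Δ_0 - h_0(2σ_0 + σ_1)/6 = -3/2.

4.5208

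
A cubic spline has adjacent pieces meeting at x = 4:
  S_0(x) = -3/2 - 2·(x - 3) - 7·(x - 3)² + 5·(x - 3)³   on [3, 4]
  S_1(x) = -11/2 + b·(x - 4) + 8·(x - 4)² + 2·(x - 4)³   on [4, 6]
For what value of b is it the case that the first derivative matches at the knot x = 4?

-1

S_0'(x) = -2 - 14·(x - 3) + 15·(x - 3)², so S_0'(4) = -1. On the right, S_1'(4) = b, so b = -1.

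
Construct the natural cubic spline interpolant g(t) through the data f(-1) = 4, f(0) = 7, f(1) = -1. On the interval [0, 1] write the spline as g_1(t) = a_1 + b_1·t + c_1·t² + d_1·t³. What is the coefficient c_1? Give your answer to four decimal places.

-8.2500

Write M_i for g''(x_i). With h_i = 1, 1 and divided differences Δ_i = 3, -8, the continuity of g' gives the tridiagonal system
  1·M_0 + 4·M_1 + 1·M_2 = 6(Δ_1 - Δ_0) = -66
Natural end conditions: M_0 = M_2 = 0.
Forward elimination and back-substitution give M_0 = 0, M_1 = -33/2, M_2 = 0.
On [0, 1], with g_1(t) = a_1 + b_1·t + c_1·t² + d_1·t³: c_1 = M_1/2 = -33/4, d_1 = (M_2 - M_1)/(6h_1) = 11/4, b_1 = Δ_1 - h_1(2M_1 + M_2)/6 = -5/2.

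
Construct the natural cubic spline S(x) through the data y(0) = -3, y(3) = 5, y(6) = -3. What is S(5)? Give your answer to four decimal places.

Put M_i = S'' at the i-th knot. Here h = (3, 3) and Δ = (8/3, -8/3), so the interior equations h_(i-1)·M_(i-1) + 2(h_(i-1)+h_i)·M_i + h_i·M_(i+1) = 6(Δ_i − Δ_(i-1)) read
  3·M_0 + 12·M_1 + 3·M_2 = 6(Δ_1 - Δ_0) = -32
Natural end conditions: M_0 = M_2 = 0.
Solving: M_0 = 0, M_1 = -8/3, M_2 = 0.
On [3, 6], S(x) = 5 + 0·(x - 3) - 4/3·(x - 3)² + 4/27·(x - 3)³.
With (x - 3) = 2: S(5) = 23/27.

0.8519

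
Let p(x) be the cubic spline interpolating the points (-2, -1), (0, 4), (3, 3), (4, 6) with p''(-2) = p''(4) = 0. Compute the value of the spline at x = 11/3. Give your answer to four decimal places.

4.8254

Let m_i = p''(x_i). Step sizes h_i = 2, 3, 1; slopes of the chords Δ_i = (y_(i+1) - y_i)/h_i = 5/2, -1/3, 3.
  2·m_0 + 10·m_1 + 3·m_2 = 6(Δ_1 - Δ_0) = -17
  3·m_1 + 8·m_2 + 1·m_3 = 6(Δ_2 - Δ_1) = 20
Natural end conditions: m_0 = m_3 = 0.
Forward elimination and back-substitution give m_0 = 0, m_1 = -196/71, m_2 = 251/71, m_3 = 0.
On [3, 4], p(x) = 3 + 388/213·(x - 3) + 251/142·(x - 3)² - 251/426·(x - 3)³.
With (x - 3) = 2/3: p(11/3) = 27751/5751.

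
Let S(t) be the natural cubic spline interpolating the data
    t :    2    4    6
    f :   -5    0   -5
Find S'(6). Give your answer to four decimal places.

-3.7500

Put M_i = S'' at the i-th knot. Here h = (2, 2) and Δ = (5/2, -5/2), so the interior equations h_(i-1)·M_(i-1) + 2(h_(i-1)+h_i)·M_i + h_i·M_(i+1) = 6(Δ_i − Δ_(i-1)) read
  2·M_0 + 8·M_1 + 2·M_2 = 6(Δ_1 - Δ_0) = -30
Natural end conditions: M_0 = M_2 = 0.
Solving the tridiagonal system: M_0 = 0, M_1 = -15/4, M_2 = 0.
On [4, 6], S'(t) = b_1 + 2c_1·(t - 4) + 3d_1·(t - 4)² with b_1 = Δ_1 - h_1(2M_1 + M_2)/6 = 0, c_1 = M_1/2 = -15/8, d_1 = (M_2 - M_1)/(6h_1) = 5/16. So S'(6) = -15/4.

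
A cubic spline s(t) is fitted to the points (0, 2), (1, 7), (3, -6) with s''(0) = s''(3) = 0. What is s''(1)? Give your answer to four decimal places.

Write m_i for s''(x_i). With h_i = 1, 2 and divided differences Δ_i = 5, -13/2, the continuity of s' gives the tridiagonal system
  1·m_0 + 6·m_1 + 2·m_2 = 6(Δ_1 - Δ_0) = -69
Natural end conditions: m_0 = m_2 = 0.
Solving the tridiagonal system: m_0 = 0, m_1 = -23/2, m_2 = 0.

-11.5000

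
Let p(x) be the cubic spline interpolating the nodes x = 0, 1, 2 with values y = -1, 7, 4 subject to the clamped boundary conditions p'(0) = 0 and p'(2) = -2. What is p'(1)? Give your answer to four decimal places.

Let M_i = p''(x_i). Step sizes h_i = 1, 1; slopes of the chords Δ_i = (y_(i+1) - y_i)/h_i = 8, -3.
  1·M_0 + 4·M_1 + 1·M_2 = 6(Δ_1 - Δ_0) = -66
Clamped end conditions give two more equations: 2h_0·M_0 + h_0·M_1 = 6(Δ_0 - p'(0)) = 48 and h_1·M_1 + 2h_1·M_2 = 6(p'(2) - Δ_1) = 6.
Hence M_0 = 79/2, M_1 = -31, M_2 = 37/2.
On [1, 2], p'(x) = b_1 + 2c_1·(x - 1) + 3d_1·(x - 1)² with b_1 = Δ_1 - h_1(2M_1 + M_2)/6 = 17/4, c_1 = M_1/2 = -31/2, d_1 = (M_2 - M_1)/(6h_1) = 33/4. So p'(1) = 17/4.

4.2500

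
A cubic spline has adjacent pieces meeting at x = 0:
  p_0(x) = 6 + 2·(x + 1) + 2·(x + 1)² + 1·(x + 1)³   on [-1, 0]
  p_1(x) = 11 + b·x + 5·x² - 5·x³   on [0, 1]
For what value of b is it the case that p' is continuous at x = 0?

9

p_0'(x) = 2 + 4·(x + 1) + 3·(x + 1)², so p_0'(0) = 9. On the right, p_1'(0) = b, so b = 9.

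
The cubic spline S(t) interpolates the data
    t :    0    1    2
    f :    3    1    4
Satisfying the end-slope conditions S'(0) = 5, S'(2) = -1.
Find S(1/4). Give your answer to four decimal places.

Write m_i for S''(x_i). With h_i = 1, 1 and divided differences Δ_i = -2, 3, the continuity of S' gives the tridiagonal system
  1·m_0 + 4·m_1 + 1·m_2 = 6(Δ_1 - Δ_0) = 30
Clamped end conditions give two more equations: 2h_0·m_0 + h_0·m_1 = 6(Δ_0 - S'(0)) = -42 and h_1·m_1 + 2h_1·m_2 = 6(S'(2) - Δ_1) = -24.
Hence m_0 = -63/2, m_1 = 21, m_2 = -45/2.
On [0, 1], S(t) = 3 + 5·t - 63/4·t² + 35/4·t³.
With t = 1/4: S(1/4) = 871/256.

3.4023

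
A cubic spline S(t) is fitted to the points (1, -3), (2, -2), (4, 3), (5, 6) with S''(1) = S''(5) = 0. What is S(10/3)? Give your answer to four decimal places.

1.0370

Let σ_i = S''(x_i). Step sizes h_i = 1, 2, 1; slopes of the chords Δ_i = (y_(i+1) - y_i)/h_i = 1, 5/2, 3.
  1·σ_0 + 6·σ_1 + 2·σ_2 = 6(Δ_1 - Δ_0) = 9
  2·σ_1 + 6·σ_2 + 1·σ_3 = 6(Δ_2 - Δ_1) = 3
Natural end conditions: σ_0 = σ_3 = 0.
Solving: σ_0 = 0, σ_1 = 3/2, σ_2 = 0, σ_3 = 0.
On [2, 4], S(t) = -2 + 3/2·(t - 2) + 3/4·(t - 2)² - 1/8·(t - 2)³.
With (t - 2) = 4/3: S(10/3) = 28/27.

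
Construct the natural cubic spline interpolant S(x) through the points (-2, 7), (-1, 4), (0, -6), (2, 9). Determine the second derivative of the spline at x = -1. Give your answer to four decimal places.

With M_i denoting the second derivative at x_i, h_i = 1, 1, 2, and Δ_i = (y_(i+1) − y_i)/h_i = -3, -10, 15/2:
  1·M_0 + 4·M_1 + 1·M_2 = 6(Δ_1 - Δ_0) = -42
  1·M_1 + 6·M_2 + 2·M_3 = 6(Δ_2 - Δ_1) = 105
Natural end conditions: M_0 = M_3 = 0.
Hence M_0 = 0, M_1 = -357/23, M_2 = 462/23, M_3 = 0.

-15.5217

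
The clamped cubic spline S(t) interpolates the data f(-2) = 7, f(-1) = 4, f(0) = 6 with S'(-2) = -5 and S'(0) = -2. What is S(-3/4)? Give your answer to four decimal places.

With σ_i denoting the second derivative at x_i, h_i = 1, 1, and Δ_i = (y_(i+1) − y_i)/h_i = -3, 2:
  1·σ_0 + 4·σ_1 + 1·σ_2 = 6(Δ_1 - Δ_0) = 30
Clamped end conditions give two more equations: 2h_0·σ_0 + h_0·σ_1 = 6(Δ_0 - S'(-2)) = 12 and h_1·σ_1 + 2h_1·σ_2 = 6(S'(0) - Δ_1) = -24.
Solving the tridiagonal system: σ_0 = 0, σ_1 = 12, σ_2 = -18.
On [-1, 0], S(t) = 4 + 1·(t + 1) + 6·(t + 1)² - 5·(t + 1)³.
With (t + 1) = 1/4: S(-3/4) = 291/64.

4.5469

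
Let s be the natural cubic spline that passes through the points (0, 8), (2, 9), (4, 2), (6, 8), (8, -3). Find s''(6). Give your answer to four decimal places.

Write m_i for s''(x_i). With h_i = 2, 2, 2, 2 and divided differences Δ_i = 1/2, -7/2, 3, -11/2, the continuity of s' gives the tridiagonal system
  2·m_0 + 8·m_1 + 2·m_2 = 6(Δ_1 - Δ_0) = -24
  2·m_1 + 8·m_2 + 2·m_3 = 6(Δ_2 - Δ_1) = 39
  2·m_2 + 8·m_3 + 2·m_4 = 6(Δ_3 - Δ_2) = -51
Natural end conditions: m_0 = m_4 = 0.
Solving the tridiagonal system: m_0 = 0, m_1 = -81/16, m_2 = 33/4, m_3 = -135/16, m_4 = 0.

-8.4375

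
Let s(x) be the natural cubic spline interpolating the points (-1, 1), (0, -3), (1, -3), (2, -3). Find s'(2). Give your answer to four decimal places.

With M_i denoting the second derivative at x_i, h_i = 1, 1, 1, and Δ_i = (y_(i+1) − y_i)/h_i = -4, 0, 0:
  1·M_0 + 4·M_1 + 1·M_2 = 6(Δ_1 - Δ_0) = 24
  1·M_1 + 4·M_2 + 1·M_3 = 6(Δ_2 - Δ_1) = 0
Natural end conditions: M_0 = M_3 = 0.
Solving: M_0 = 0, M_1 = 32/5, M_2 = -8/5, M_3 = 0.
On [1, 2], s'(x) = b_2 + 2c_2·(x - 1) + 3d_2·(x - 1)² with b_2 = Δ_2 - h_2(2M_2 + M_3)/6 = 8/15, c_2 = M_2/2 = -4/5, d_2 = (M_3 - M_2)/(6h_2) = 4/15. So s'(2) = -4/15.

-0.2667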